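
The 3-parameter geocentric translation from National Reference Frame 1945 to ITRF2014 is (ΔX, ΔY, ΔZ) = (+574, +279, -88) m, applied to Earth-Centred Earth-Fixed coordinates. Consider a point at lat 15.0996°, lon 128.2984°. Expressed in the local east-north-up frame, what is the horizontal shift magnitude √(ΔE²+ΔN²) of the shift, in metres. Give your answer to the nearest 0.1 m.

625.3 m

The local east axis at (φ, λ) is (−sin λ, cos λ, 0), so ΔE = −sin(128.2984°)·574 + cos(128.2984°)·279 = -623.38 m.
The local north axis is (−sin φ cos λ, −sin φ sin λ, cos φ), giving ΔN = 92.670 − 57.038 − 84.962 = -49.33 m.
Horizontal magnitude = √(ΔE² + ΔN²) = √((-623.38)² + (-49.33)²) = 625.33 m.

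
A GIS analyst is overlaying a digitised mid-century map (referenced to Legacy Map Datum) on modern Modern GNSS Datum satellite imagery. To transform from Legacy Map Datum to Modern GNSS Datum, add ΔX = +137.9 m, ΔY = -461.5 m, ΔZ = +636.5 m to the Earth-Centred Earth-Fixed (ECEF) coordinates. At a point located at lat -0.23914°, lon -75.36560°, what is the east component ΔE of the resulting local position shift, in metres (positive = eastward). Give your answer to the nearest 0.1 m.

The local east axis at (φ, λ) is (−sin λ, cos λ, 0), so ΔE = −sin(-75.36560°)·137.9 + cos(-75.36560°)·(-461.5) = 16.83 m.

ΔE = 16.8 m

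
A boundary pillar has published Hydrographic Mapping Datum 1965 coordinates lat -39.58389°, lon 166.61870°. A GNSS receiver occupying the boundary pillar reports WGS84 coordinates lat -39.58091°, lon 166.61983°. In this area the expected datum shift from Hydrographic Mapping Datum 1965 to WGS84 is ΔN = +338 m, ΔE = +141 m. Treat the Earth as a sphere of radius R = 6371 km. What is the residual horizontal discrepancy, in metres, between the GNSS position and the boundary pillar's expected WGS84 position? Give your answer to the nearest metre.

Observed coordinate differences: Δφ = +0.00298°, Δλ = +0.00113°.
Converting to metres (1° lat = 111195 m, cos φ = 0.770692): observed ΔN = 331.4 m, observed ΔE = 96.8 m.
Subtracting the expected shift leaves a residual of 331.4 − (338) = -6.6 m north and 96.8 − (141) = -44.2 m east.
Residual distance = √((-6.6)² + (-44.2)²) = 44.7 m.

45 m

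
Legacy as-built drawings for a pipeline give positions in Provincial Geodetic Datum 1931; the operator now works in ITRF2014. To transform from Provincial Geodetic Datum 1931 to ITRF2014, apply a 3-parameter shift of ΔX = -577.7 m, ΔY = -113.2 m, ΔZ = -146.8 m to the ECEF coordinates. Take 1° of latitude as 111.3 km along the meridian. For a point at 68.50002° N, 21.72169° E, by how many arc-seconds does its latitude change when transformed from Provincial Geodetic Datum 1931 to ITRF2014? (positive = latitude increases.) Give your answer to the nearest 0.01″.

sin φ = 0.930418, cos φ = 0.366501, sin λ = 0.370098, cos λ = 0.928993.
North component: ΔN = −sin φ cos λ·ΔX − sin φ sin λ·ΔY + cos φ·ΔZ = −(0.930418)(0.928993)(-577.7) − (0.930418)(0.370098)(-113.2) + (0.366501)(-146.8) = 484.51 m.
1° of latitude spans 111300 m, so Δφ = 484.51 / 111300 × 3600 = 15.672″.

Δφ = 15.67″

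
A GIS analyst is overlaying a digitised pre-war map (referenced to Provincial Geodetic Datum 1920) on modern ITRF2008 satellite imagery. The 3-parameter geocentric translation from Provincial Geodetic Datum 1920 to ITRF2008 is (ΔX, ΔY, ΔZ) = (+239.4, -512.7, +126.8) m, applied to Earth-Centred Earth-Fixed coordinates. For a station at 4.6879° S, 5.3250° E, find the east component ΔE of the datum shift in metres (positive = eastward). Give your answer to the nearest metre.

ΔE = -533 m

The local east axis at (φ, λ) is (−sin λ, cos λ, 0), so ΔE = −sin(5.3250°)·239.4 + cos(5.3250°)·(-512.7) = -532.70 m.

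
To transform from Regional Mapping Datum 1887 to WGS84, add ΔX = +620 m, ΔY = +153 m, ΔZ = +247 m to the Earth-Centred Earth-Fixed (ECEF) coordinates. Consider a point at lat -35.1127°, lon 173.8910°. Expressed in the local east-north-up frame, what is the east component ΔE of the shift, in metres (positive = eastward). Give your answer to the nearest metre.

ΔE = -218 m

The local east axis at (φ, λ) is (−sin λ, cos λ, 0), so ΔE = −sin(173.8910°)·620 + cos(173.8910°)·153 = -218.11 m.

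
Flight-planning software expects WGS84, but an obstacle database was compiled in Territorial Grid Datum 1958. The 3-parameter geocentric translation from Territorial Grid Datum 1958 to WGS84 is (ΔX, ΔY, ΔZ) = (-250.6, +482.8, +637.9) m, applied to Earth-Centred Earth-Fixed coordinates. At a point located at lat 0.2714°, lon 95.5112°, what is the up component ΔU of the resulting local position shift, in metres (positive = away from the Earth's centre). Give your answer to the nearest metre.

At φ = 0.2714°, λ = 95.5112°: sin φ = 0.004737, cos φ = 0.999989, sin λ = 0.995377, cos λ = -0.096040.
ΔU = cos φ cos λ·ΔX + cos φ sin λ·ΔY + sin φ·ΔZ = (0.999989)(-0.096040)(-250.6) + (0.999989)(0.995377)(482.8) + (0.004737)(637.9) = 507.65 m.

ΔU = 508 m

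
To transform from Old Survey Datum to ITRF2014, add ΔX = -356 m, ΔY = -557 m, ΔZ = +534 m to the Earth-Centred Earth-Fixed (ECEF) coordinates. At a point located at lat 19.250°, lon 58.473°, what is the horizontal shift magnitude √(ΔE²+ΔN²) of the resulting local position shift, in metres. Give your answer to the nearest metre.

The local east axis at (φ, λ) is (−sin λ, cos λ, 0), so ΔE = −sin(58.473°)·(-356) + cos(58.473°)·(-557) = 12.20 m.
The local north axis is (−sin φ cos λ, −sin φ sin λ, cos φ), giving ΔN = 61.373 + 156.532 + 504.144 = 722.05 m.
Horizontal magnitude = √(ΔE² + ΔN²) = √(12.20² + 722.05²) = 722.15 m.

722 m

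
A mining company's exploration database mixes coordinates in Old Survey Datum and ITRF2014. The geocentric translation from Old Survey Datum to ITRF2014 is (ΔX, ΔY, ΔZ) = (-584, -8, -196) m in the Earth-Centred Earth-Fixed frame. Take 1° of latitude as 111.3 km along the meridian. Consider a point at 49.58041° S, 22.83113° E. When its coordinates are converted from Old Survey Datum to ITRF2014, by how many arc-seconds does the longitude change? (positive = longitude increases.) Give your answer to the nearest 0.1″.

sin φ = -0.761317, cos φ = 0.648380, sin λ = 0.388016, cos λ = 0.921652.
East component: ΔE = −sin λ·ΔX + cos λ·ΔY = −(0.388016)(-584) + (0.921652)(-8) = 219.23 m.
1° of latitude spans 111300 m; at latitude φ, 1° of longitude spans that × cos φ = 72164.7 m, so Δλ = 219.23 / 72164.7 × 3600 = 10.936″.

Δλ = 10.9″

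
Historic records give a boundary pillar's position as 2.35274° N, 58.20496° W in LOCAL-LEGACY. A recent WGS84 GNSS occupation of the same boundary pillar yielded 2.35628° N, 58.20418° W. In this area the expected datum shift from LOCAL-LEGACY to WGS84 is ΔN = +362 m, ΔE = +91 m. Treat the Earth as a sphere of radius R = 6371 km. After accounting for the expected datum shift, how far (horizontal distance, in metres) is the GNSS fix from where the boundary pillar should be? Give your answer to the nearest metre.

Observed coordinate differences: Δφ = +0.00354°, Δλ = +0.00078°.
Converting to metres (1° lat = 111195 m, cos φ = 0.999157): observed ΔN = 393.6 m, observed ΔE = 86.7 m.
Subtracting the expected shift leaves a residual of 393.6 − (362) = 31.6 m north and 86.7 − (91) = -4.3 m east.
Residual distance = √(31.6² + (-4.3)²) = 31.9 m.

32 m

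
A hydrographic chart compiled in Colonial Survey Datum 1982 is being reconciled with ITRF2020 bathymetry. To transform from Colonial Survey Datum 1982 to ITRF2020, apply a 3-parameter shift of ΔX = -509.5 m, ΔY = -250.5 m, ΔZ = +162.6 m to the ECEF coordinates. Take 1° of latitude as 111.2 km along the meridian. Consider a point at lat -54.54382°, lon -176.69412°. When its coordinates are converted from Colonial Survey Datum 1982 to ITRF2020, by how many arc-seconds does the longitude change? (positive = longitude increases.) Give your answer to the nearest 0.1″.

sin φ = -0.814559, cos φ = 0.580080, sin λ = -0.057666, cos λ = -0.998336.
East component: ΔE = −sin λ·ΔX + cos λ·ΔY = −(-0.057666)(-509.5) + (-0.998336)(-250.5) = 220.70 m.
1° of latitude spans 111200 m; at latitude φ, 1° of longitude spans that × cos φ = 64504.9 m, so Δλ = 220.70 / 64504.9 × 3600 = 12.317″.

Δλ = 12.3″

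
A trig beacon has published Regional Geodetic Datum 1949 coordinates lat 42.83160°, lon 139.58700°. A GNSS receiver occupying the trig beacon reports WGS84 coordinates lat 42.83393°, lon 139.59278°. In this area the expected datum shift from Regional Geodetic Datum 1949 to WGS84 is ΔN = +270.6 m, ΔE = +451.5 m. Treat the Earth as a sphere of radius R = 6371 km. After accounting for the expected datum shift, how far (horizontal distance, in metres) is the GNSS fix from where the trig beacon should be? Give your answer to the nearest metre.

23 m

Observed coordinate differences: Δφ = +0.00233°, Δλ = +0.00578°.
Converting to metres (1° lat = 111195 m, cos φ = 0.733355): observed ΔN = 259.1 m, observed ΔE = 471.3 m.
Subtracting the expected shift leaves a residual of 259.1 − (270.6) = -11.5 m north and 471.3 − (451.5) = 19.8 m east.
Residual distance = √((-11.5)² + 19.8²) = 22.9 m.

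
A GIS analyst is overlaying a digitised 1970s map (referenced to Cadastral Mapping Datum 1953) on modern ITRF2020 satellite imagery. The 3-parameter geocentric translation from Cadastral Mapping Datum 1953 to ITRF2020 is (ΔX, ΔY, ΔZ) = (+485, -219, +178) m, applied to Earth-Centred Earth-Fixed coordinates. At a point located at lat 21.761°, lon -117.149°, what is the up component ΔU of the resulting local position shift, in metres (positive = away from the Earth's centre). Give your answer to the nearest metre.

ΔU = 41 m

At φ = 21.761°, λ = -117.149°: sin φ = 0.370736, cos φ = 0.928738, sin λ = -0.889823, cos λ = -0.456306.
ΔU = cos φ cos λ·ΔX + cos φ sin λ·ΔY + sin φ·ΔZ = (0.928738)(-0.456306)(485) + (0.928738)(-0.889823)(-219) + (0.370736)(178) = 41.44 m.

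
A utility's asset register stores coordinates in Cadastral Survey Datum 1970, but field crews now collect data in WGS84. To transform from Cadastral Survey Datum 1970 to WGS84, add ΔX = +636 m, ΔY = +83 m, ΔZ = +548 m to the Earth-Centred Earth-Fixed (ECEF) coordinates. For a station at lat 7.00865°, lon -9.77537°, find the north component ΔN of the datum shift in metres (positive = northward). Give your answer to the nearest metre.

The local north axis is (−sin φ cos λ, −sin φ sin λ, cos φ), giving ΔN = -76.477 + 1.720 + 543.905 = 469.15 m.

ΔN = 469 m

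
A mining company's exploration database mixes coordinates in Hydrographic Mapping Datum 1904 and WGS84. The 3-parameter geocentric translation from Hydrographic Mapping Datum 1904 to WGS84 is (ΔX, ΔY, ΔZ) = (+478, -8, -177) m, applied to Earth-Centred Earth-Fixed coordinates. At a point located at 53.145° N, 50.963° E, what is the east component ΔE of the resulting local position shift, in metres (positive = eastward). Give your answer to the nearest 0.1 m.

ΔE = -376.3 m

At φ = 53.145°, λ = 50.963°: sin φ = 0.800156, cos φ = 0.599792, sin λ = 0.776739, cos λ = 0.629822.
ΔE = −sin λ·ΔX + cos λ·ΔY = −(0.776739)·(478) + (0.629822)·(-8) = -376.32 m.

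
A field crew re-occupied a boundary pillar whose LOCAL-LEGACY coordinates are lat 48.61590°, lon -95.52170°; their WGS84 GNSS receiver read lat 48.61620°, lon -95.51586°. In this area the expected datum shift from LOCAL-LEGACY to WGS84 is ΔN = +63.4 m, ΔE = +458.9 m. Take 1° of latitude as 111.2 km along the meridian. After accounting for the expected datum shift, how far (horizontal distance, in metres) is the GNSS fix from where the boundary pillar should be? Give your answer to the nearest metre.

Observed coordinate differences: Δφ = +0.00030°, Δλ = +0.00584°.
Converting to metres (1° lat = 111200 m, cos φ = 0.661104): observed ΔN = 33.4 m, observed ΔE = 429.3 m.
Subtracting the expected shift leaves a residual of 33.4 − (63.4) = -30.0 m north and 429.3 − (458.9) = -29.6 m east.
Residual distance = √((-30.0)² + (-29.6)²) = 42.2 m.

42 m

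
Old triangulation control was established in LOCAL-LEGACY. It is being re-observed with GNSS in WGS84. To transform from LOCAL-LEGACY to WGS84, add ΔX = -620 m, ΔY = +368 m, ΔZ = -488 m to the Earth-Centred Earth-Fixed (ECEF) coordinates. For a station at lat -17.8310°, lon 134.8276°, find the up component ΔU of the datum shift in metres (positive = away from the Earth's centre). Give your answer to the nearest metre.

ΔU = 814 m

At φ = -17.8310°, λ = 134.8276°: sin φ = -0.306210, cos φ = 0.951964, sin λ = 0.709231, cos λ = -0.704976.
ΔU = cos φ cos λ·ΔX + cos φ sin λ·ΔY + sin φ·ΔZ = (0.951964)(-0.704976)(-620) + (0.951964)(0.709231)(368) + (-0.306210)(-488) = 813.98 m.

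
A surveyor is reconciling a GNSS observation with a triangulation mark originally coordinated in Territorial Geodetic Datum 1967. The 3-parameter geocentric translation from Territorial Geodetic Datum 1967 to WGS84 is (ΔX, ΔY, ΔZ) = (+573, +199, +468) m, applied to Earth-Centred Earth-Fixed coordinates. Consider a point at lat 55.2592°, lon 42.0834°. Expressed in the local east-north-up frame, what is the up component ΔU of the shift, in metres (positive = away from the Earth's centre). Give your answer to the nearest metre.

The local up (radial) axis is (cos φ cos λ, cos φ sin λ, sin φ), giving ΔU = 242.343 + 76.004 + 384.574 = 702.92 m.

ΔU = 703 m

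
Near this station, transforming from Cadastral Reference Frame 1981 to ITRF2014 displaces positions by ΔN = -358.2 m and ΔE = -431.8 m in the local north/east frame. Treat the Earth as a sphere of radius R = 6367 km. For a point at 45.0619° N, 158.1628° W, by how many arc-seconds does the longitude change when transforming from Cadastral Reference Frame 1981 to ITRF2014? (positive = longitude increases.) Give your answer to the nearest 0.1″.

Δλ = -19.8″

At latitude 45.0619°, cos φ = 0.706342.
One radian of longitude at latitude φ spans R cos φ, so Δλ = ΔE / (R cos φ) = -431.8 / (6367000 × 0.706342) = -9.6014e-05 rad = -19.804″.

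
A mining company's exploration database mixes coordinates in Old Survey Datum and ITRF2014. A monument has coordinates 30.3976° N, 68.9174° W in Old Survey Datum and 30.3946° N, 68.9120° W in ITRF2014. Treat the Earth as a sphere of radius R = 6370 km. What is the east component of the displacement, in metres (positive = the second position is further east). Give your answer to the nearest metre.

ΔE = 518 m

Δφ = 30.3946° − 30.3976° = -0.0030°; Δλ = -68.9120° − -68.9174° = +0.0054°.
1° along a meridian = πR/180 = 111177 m.
ΔN = Δφ × 111177 = -333.5 m; ΔE = Δλ × 111177 × cos(30.3976°) = +0.0054 × 111177 × 0.862535 = 517.8 m.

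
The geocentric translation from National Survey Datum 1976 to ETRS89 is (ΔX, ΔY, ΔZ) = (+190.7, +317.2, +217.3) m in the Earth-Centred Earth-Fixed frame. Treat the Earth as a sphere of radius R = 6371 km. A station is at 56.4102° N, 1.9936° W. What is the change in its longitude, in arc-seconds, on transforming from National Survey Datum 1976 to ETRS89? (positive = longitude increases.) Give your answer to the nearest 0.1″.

Δλ = 18.9″

sin φ = 0.833020, cos φ = 0.553243, sin λ = -0.034788, cos λ = 0.999395.
East component: ΔE = −sin λ·ΔX + cos λ·ΔY = −(-0.034788)(190.7) + (0.999395)(317.2) = 323.64 m.
1° of latitude spans πR/180 = 111195 m; at latitude φ, 1° of longitude spans that × cos φ = 61517.8 m, so Δλ = 323.64 / 61517.8 × 3600 = 18.939″.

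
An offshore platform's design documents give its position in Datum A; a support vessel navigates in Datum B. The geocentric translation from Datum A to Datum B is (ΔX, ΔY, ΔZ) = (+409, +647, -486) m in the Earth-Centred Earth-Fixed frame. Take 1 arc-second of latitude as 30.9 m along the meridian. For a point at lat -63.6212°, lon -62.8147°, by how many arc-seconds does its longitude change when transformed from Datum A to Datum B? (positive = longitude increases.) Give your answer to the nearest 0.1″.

sin φ = -0.895876, cos φ = 0.444304, sin λ = -0.889534, cos λ = 0.456870.
East component: ΔE = −sin λ·ΔX + cos λ·ΔY = −(-0.889534)(409) + (0.456870)(647) = 659.41 m.
1° of latitude spans 3600 × 30.90 = 111240 m; at latitude φ, 1° of longitude spans that × cos φ = 49424.3 m, so Δλ = 659.41 / 49424.3 × 3600 = 48.031″.

Δλ = 48.0″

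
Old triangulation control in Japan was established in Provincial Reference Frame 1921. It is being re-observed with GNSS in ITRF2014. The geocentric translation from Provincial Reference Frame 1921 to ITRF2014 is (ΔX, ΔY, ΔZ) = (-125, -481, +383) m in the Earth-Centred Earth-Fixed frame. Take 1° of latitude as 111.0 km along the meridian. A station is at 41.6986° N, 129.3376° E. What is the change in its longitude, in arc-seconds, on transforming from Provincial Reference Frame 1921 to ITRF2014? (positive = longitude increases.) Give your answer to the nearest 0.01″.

sin φ = 0.665212, cos φ = 0.746654, sin λ = 0.773424, cos λ = -0.633889.
East component: ΔE = −sin λ·ΔX + cos λ·ΔY = −(0.773424)(-125) + (-0.633889)(-481) = 401.58 m.
1° of latitude spans 111000 m; at latitude φ, 1° of longitude spans that × cos φ = 82878.6 m, so Δλ = 401.58 / 82878.6 × 3600 = 17.443″.

Δλ = 17.44″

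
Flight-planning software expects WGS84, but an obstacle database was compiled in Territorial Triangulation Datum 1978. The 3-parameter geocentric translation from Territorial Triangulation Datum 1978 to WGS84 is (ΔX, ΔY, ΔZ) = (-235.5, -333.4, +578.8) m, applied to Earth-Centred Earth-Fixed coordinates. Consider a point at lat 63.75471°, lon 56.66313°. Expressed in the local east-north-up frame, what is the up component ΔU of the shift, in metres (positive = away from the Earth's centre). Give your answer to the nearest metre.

ΔU = 339 m

At φ = 63.75471°, λ = 56.66313°: sin φ = 0.896909, cos φ = 0.442215, sin λ = 0.835454, cos λ = 0.549561.
ΔU = cos φ cos λ·ΔX + cos φ sin λ·ΔY + sin φ·ΔZ = (0.442215)(0.549561)(-235.5) + (0.442215)(0.835454)(-333.4) + (0.896909)(578.8) = 338.72 m.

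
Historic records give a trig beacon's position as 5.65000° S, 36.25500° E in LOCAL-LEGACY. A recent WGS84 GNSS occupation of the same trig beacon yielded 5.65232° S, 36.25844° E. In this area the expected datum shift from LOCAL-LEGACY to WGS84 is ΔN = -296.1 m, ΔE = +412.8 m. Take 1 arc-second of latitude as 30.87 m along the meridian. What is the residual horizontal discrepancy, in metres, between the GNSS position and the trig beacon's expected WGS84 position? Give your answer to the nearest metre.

Observed coordinate differences: Δφ = -0.00232°, Δλ = +0.00344°.
Converting to metres (1° lat = 111132 m, cos φ = 0.995142): observed ΔN = -257.8 m, observed ΔE = 380.4 m.
Subtracting the expected shift leaves a residual of -257.8 − (-296.1) = 38.3 m north and 380.4 − (412.8) = -32.4 m east.
Residual distance = √(38.3² + (-32.4)²) = 50.1 m.

50 m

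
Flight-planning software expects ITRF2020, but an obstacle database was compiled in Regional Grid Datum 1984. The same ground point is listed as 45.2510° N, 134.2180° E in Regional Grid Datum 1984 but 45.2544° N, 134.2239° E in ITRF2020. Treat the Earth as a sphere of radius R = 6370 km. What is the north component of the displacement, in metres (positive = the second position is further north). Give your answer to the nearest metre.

ΔN = 378 m

Δφ = 45.2544° − 45.2510° = +0.0034°; Δλ = 134.2239° − 134.2180° = +0.0059°.
1° along a meridian = πR/180 = 111177 m.
ΔN = Δφ × 111177 = 378.0 m; ΔE = Δλ × 111177 × cos(45.2510°) = +0.0059 × 111177 × 0.704002 = 461.8 m.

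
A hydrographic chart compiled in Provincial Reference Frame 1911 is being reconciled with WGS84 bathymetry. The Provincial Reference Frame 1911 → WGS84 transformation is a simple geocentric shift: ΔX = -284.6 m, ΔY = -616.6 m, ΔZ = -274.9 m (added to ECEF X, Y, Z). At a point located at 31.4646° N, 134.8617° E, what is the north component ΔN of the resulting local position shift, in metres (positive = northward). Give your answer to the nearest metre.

The local north axis is (−sin φ cos λ, −sin φ sin λ, cos φ), giving ΔN = -104.789 + 228.129 − 234.479 = -111.14 m.

ΔN = -111 m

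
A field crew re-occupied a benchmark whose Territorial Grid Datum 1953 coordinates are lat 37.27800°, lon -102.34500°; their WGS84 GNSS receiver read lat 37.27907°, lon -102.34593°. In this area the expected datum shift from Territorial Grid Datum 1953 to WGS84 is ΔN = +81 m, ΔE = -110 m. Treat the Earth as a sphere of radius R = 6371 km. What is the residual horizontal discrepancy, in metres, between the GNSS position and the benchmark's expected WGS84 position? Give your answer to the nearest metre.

Observed coordinate differences: Δφ = +0.00107°, Δλ = -0.00093°.
Converting to metres (1° lat = 111195 m, cos φ = 0.795706): observed ΔN = 119.0 m, observed ΔE = -82.3 m.
Subtracting the expected shift leaves a residual of 119.0 − (81) = 38.0 m north and -82.3 − (-110) = 27.7 m east.
Residual distance = √(38.0² + 27.7²) = 47.0 m.

47 m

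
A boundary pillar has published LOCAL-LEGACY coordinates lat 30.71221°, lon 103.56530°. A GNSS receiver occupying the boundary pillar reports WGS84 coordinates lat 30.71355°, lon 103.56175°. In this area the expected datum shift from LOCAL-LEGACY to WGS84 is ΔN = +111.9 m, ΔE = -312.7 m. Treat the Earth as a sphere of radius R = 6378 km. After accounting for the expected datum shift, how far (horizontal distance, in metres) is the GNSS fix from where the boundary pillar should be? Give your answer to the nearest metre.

Observed coordinate differences: Δφ = +0.00134°, Δλ = -0.00355°.
Converting to metres (1° lat = 111317 m, cos φ = 0.859743): observed ΔN = 149.2 m, observed ΔE = -339.7 m.
Subtracting the expected shift leaves a residual of 149.2 − (111.9) = 37.3 m north and -339.7 − (-312.7) = -27.0 m east.
Residual distance = √(37.3² + (-27.0)²) = 46.0 m.

46 m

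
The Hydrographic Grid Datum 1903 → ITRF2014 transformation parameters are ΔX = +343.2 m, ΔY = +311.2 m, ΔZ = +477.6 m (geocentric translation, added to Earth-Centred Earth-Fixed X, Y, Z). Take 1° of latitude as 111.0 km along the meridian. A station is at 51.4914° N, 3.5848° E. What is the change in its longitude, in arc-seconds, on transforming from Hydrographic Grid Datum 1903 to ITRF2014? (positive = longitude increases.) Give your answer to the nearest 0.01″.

Δλ = 15.06″

sin φ = 0.782515, cos φ = 0.622632, sin λ = 0.062526, cos λ = 0.998043.
East component: ΔE = −sin λ·ΔX + cos λ·ΔY = −(0.062526)(343.2) + (0.998043)(311.2) = 289.13 m.
1° of latitude spans 111000 m; at latitude φ, 1° of longitude spans that × cos φ = 69112.2 m, so Δλ = 289.13 / 69112.2 × 3600 = 15.061″.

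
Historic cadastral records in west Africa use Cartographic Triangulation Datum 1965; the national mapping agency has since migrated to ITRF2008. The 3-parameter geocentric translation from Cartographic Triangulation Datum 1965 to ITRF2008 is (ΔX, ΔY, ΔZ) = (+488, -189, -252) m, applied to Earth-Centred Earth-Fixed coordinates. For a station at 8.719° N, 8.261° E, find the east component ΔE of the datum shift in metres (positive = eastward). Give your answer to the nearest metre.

At φ = 8.719°, λ = 8.261°: sin φ = 0.151589, cos φ = 0.988444, sin λ = 0.143683, cos λ = 0.989624.
ΔE = −sin λ·ΔX + cos λ·ΔY = −(0.143683)·(488) + (0.989624)·(-189) = -257.16 m.

ΔE = -257 m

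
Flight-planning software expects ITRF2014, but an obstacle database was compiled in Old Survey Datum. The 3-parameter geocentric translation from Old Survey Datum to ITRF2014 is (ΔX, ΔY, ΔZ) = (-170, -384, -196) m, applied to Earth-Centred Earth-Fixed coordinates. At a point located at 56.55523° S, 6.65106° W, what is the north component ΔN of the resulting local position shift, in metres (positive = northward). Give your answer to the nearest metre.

The local north axis is (−sin φ cos λ, −sin φ sin λ, cos φ), giving ΔN = -140.896 + 37.111 − 108.022 = -211.81 m.

ΔN = -212 m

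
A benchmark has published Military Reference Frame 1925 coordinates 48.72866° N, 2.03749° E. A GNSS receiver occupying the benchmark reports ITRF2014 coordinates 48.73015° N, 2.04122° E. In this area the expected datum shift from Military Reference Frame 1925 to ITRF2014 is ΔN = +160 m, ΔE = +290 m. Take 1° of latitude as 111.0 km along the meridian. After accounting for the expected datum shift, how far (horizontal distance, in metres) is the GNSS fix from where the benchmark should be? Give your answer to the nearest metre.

18 m

Observed coordinate differences: Δφ = +0.00149°, Δλ = +0.00373°.
Converting to metres (1° lat = 111000 m, cos φ = 0.659626): observed ΔN = 165.4 m, observed ΔE = 273.1 m.
Subtracting the expected shift leaves a residual of 165.4 − (160) = 5.4 m north and 273.1 − (290) = -16.9 m east.
Residual distance = √(5.4² + (-16.9)²) = 17.7 m.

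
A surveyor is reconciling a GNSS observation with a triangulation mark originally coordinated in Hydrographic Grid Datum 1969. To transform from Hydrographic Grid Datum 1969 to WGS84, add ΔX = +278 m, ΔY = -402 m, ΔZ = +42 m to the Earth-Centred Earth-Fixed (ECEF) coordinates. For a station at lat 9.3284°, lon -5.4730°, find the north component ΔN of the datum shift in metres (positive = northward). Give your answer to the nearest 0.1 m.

ΔN = -9.6 m

At φ = 9.3284°, λ = -5.4730°: sin φ = 0.162093, cos φ = 0.986775, sin λ = -0.095377, cos λ = 0.995441.
ΔN = −sin φ cos λ·ΔX − sin φ sin λ·ΔY + cos φ·ΔZ = −(0.162093)(0.995441)(278) − (0.162093)(-0.095377)(-402) + (0.986775)(42) = -9.63 m.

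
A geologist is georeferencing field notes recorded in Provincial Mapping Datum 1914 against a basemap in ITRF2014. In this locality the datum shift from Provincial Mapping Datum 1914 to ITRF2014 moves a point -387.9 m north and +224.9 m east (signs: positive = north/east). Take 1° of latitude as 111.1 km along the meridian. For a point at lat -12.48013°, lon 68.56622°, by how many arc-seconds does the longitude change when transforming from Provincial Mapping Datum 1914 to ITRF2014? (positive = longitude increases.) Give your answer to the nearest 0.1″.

At latitude -12.48013°, cos φ = 0.976371.
1° of longitude at this latitude = 111.1 × cos φ = 108.47 km, so Δλ = 224.9 / 108474.8 = 0.0020733° = 7.464″.

Δλ = 7.5″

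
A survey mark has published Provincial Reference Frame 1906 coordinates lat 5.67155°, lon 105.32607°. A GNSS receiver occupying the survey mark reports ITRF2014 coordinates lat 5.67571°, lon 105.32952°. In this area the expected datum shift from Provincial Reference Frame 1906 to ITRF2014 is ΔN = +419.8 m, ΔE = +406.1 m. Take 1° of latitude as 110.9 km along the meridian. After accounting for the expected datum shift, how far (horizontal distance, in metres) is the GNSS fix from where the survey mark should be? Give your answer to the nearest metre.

Observed coordinate differences: Δφ = +0.00416°, Δλ = +0.00345°.
Converting to metres (1° lat = 110900 m, cos φ = 0.995105): observed ΔN = 461.3 m, observed ΔE = 380.7 m.
Subtracting the expected shift leaves a residual of 461.3 − (419.8) = 41.5 m north and 380.7 − (406.1) = -25.4 m east.
Residual distance = √(41.5² + (-25.4)²) = 48.7 m.

49 m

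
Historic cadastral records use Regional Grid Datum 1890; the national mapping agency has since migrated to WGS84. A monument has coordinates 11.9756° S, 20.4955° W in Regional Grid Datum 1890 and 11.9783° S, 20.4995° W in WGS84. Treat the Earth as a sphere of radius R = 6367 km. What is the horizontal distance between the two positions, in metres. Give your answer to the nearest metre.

528 m

Δφ = -11.9783° − -11.9756° = -0.0027°; Δλ = -20.4995° − -20.4955° = -0.0040°.
1° along a meridian = πR/180 = 111125 m.
ΔN = Δφ × 111125 = -300.0 m; ΔE = Δλ × 111125 × cos(-11.9756°) = -0.0040 × 111125 × 0.978236 = -434.8 m.
Distance = √(ΔE² + ΔN²) = √((-434.8)² + (-300.0)²) = 528.3 m.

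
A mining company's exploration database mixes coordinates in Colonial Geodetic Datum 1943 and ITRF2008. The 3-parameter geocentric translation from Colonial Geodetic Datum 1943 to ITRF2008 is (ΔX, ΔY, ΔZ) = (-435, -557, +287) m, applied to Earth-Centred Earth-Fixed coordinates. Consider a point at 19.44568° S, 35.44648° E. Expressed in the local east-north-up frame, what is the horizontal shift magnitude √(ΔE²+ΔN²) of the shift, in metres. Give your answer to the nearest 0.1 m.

At φ = -19.44568°, λ = 35.44648°: sin φ = -0.332913, cos φ = 0.942958, sin λ = 0.579942, cos λ = 0.814658.
ΔE = −sin λ·ΔX + cos λ·ΔY = −(0.579942)·(-435) + (0.814658)·(-557) = -201.49 m.
ΔN = −sin φ cos λ·ΔX − sin φ sin λ·ΔY + cos φ·ΔZ = −(-0.332913)(0.814658)(-435) − (-0.332913)(0.579942)(-557) + (0.942958)(287) = 45.11 m.
Horizontal magnitude = √(ΔE² + ΔN²) = √((-201.49)² + 45.11²) = 206.48 m.

206.5 m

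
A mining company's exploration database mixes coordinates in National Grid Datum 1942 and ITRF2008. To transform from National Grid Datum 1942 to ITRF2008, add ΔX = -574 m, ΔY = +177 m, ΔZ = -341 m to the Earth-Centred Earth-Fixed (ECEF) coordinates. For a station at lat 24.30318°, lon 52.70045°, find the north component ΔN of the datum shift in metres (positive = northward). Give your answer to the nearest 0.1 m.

ΔN = -225.6 m

The local north axis is (−sin φ cos λ, −sin φ sin λ, cos φ), giving ΔN = 143.156 − 57.948 − 310.781 = -225.57 m.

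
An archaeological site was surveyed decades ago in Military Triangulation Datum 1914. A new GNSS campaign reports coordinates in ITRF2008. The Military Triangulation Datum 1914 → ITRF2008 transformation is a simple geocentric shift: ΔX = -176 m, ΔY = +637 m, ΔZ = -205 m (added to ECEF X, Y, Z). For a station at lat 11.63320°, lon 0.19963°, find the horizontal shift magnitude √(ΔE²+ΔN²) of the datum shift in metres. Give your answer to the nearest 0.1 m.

658.8 m

The local east axis at (φ, λ) is (−sin λ, cos λ, 0), so ΔE = −sin(0.19963°)·(-176) + cos(0.19963°)·637 = 637.61 m.
The local north axis is (−sin φ cos λ, −sin φ sin λ, cos φ), giving ΔN = 35.489 − 0.448 − 200.789 = -165.75 m.
Horizontal magnitude = √(ΔE² + ΔN²) = √(637.61² + (-165.75)²) = 658.80 m.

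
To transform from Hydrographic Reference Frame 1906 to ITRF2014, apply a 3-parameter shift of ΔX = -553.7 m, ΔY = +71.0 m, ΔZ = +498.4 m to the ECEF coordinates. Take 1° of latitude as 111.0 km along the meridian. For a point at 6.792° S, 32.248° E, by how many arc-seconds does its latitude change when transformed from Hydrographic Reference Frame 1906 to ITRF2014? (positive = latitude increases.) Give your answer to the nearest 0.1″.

Δφ = 14.4″

sin φ = -0.118265, cos φ = 0.992982, sin λ = 0.533585, cos λ = 0.845746.
North component: ΔN = −sin φ cos λ·ΔX − sin φ sin λ·ΔY + cos φ·ΔZ = −(-0.118265)(0.845746)(-553.7) − (-0.118265)(0.533585)(71.0) + (0.992982)(498.4) = 444.00 m.
1° of latitude spans 111000 m, so Δφ = 444.00 / 111000 × 3600 = 14.400″.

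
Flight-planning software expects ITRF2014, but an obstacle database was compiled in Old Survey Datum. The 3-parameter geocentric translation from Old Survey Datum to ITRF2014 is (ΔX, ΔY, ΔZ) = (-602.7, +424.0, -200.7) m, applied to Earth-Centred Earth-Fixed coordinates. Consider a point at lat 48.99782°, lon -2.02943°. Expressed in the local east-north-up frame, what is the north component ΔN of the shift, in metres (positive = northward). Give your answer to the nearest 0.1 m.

At φ = 48.99782°, λ = -2.02943°: sin φ = 0.754685, cos φ = 0.656088, sin λ = -0.035413, cos λ = 0.999373.
ΔN = −sin φ cos λ·ΔX − sin φ sin λ·ΔY + cos φ·ΔZ = −(0.754685)(0.999373)(-602.7) − (0.754685)(-0.035413)(424.0) + (0.656088)(-200.7) = 334.22 m.

ΔN = 334.2 m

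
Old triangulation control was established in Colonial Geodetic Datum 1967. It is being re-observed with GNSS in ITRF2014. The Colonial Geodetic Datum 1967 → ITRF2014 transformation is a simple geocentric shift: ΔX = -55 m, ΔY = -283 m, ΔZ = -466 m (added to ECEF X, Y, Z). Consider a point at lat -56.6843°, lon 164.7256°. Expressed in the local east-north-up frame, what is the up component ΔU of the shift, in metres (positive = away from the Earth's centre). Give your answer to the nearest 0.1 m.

The local up (radial) axis is (cos φ cos λ, cos φ sin λ, sin φ), giving ΔU = 29.142 − 40.949 + 389.416 = 377.61 m.

ΔU = 377.6 m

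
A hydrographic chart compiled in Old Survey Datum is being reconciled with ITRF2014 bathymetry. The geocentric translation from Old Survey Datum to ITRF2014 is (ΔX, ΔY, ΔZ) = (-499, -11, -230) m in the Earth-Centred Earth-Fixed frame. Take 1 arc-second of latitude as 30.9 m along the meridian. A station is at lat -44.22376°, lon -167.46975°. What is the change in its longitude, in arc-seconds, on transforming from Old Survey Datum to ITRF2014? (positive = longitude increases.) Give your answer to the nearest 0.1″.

Δλ = -4.4″

sin φ = -0.697462, cos φ = 0.716621, sin λ = -0.216955, cos λ = -0.976182.
East component: ΔE = −sin λ·ΔX + cos λ·ΔY = −(-0.216955)(-499) + (-0.976182)(-11) = -97.52 m.
1° of latitude spans 3600 × 30.90 = 111240 m; at latitude φ, 1° of longitude spans that × cos φ = 79717.0 m, so Δλ = -97.52 / 79717.0 × 3600 = -4.404″.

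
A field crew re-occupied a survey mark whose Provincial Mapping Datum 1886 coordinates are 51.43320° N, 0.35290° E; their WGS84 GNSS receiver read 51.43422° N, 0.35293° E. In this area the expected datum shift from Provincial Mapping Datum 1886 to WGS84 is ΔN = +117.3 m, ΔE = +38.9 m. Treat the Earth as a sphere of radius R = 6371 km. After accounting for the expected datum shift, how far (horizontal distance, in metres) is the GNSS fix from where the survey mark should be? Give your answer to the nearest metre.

37 m

Observed coordinate differences: Δφ = +0.00102°, Δλ = +0.00003°.
Converting to metres (1° lat = 111195 m, cos φ = 0.623427): observed ΔN = 113.4 m, observed ΔE = 2.1 m.
Subtracting the expected shift leaves a residual of 113.4 − (117.3) = -3.9 m north and 2.1 − (38.9) = -36.8 m east.
Residual distance = √((-3.9)² + (-36.8)²) = 37.0 m.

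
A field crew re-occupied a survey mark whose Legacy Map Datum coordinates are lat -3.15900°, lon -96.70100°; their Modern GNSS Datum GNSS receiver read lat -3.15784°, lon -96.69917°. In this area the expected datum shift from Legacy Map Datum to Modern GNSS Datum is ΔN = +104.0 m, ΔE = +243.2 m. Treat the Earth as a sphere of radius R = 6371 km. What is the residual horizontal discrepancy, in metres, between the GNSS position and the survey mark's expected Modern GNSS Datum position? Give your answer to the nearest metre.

47 m

Observed coordinate differences: Δφ = +0.00116°, Δλ = +0.00183°.
Converting to metres (1° lat = 111195 m, cos φ = 0.998480): observed ΔN = 129.0 m, observed ΔE = 203.2 m.
Subtracting the expected shift leaves a residual of 129.0 − (104.0) = 25.0 m north and 203.2 − (243.2) = -40.0 m east.
Residual distance = √(25.0² + (-40.0)²) = 47.2 m.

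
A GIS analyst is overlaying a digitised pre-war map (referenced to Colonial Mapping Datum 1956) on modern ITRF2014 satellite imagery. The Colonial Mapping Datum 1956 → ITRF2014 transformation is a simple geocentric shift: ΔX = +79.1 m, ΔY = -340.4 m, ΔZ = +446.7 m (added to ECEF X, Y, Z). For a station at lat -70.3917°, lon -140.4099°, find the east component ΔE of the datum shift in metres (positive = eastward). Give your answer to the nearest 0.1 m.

At φ = -70.3917°, λ = -140.4099°: sin φ = -0.942009, cos φ = 0.335588, sin λ = -0.637291, cos λ = -0.770623.
ΔE = −sin λ·ΔX + cos λ·ΔY = −(-0.637291)·(79.1) + (-0.770623)·(-340.4) = 312.73 m.

ΔE = 312.7 m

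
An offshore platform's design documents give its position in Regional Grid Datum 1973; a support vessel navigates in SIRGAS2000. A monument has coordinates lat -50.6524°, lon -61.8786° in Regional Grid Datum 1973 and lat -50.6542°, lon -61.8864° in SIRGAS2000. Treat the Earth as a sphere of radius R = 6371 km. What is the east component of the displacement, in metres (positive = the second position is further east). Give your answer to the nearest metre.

Δφ = -50.6542° − -50.6524° = -0.0018°; Δλ = -61.8864° − -61.8786° = -0.0078°.
1° along a meridian = πR/180 = 111195 m.
ΔN = Δφ × 111195 = -200.2 m; ΔE = Δλ × 111195 × cos(-50.6524°) = -0.0078 × 111195 × 0.634024 = -549.9 m.

ΔE = -550 m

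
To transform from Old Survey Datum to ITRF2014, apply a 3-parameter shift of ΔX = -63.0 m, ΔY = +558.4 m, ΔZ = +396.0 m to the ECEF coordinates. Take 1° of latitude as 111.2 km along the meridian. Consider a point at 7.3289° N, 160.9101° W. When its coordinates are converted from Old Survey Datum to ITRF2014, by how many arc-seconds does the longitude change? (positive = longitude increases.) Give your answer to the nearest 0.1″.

sin φ = 0.127565, cos φ = 0.991830, sin λ = -0.327051, cos λ = -0.945007.
East component: ΔE = −sin λ·ΔX + cos λ·ΔY = −(-0.327051)(-63.0) + (-0.945007)(558.4) = -548.30 m.
1° of latitude spans 111200 m; at latitude φ, 1° of longitude spans that × cos φ = 110291.5 m, so Δλ = -548.30 / 110291.5 × 3600 = -17.897″.

Δλ = -17.9″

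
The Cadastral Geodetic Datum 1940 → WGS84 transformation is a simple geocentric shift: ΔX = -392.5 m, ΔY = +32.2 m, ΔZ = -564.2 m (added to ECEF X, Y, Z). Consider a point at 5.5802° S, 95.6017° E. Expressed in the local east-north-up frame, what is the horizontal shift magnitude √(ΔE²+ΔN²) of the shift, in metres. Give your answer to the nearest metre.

677 m

At φ = -5.5802°, λ = 95.6017°: sin φ = -0.097239, cos φ = 0.995261, sin λ = 0.995225, cos λ = -0.097612.
ΔE = −sin λ·ΔX + cos λ·ΔY = −(0.995225)·(-392.5) + (-0.097612)·(32.2) = 387.48 m.
ΔN = −sin φ cos λ·ΔX − sin φ sin λ·ΔY + cos φ·ΔZ = −(-0.097239)(-0.097612)(-392.5) − (-0.097239)(0.995225)(32.2) + (0.995261)(-564.2) = -554.68 m.
Horizontal magnitude = √(ΔE² + ΔN²) = √(387.48² + (-554.68)²) = 676.62 m.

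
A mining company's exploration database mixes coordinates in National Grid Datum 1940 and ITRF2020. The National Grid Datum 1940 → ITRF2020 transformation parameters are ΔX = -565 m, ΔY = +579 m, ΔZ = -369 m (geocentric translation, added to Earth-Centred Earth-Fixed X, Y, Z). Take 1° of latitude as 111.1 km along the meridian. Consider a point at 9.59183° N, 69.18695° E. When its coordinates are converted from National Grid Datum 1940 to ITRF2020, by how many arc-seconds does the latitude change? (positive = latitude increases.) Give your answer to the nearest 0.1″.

Δφ = -13.6″

sin φ = 0.166628, cos φ = 0.986020, sin λ = 0.934745, cos λ = 0.355320.
North component: ΔN = −sin φ cos λ·ΔX − sin φ sin λ·ΔY + cos φ·ΔZ = −(0.166628)(0.355320)(-565) − (0.166628)(0.934745)(579) + (0.986020)(-369) = -420.57 m.
1° of latitude spans 111100 m, so Δφ = -420.57 / 111100 × 3600 = -13.628″.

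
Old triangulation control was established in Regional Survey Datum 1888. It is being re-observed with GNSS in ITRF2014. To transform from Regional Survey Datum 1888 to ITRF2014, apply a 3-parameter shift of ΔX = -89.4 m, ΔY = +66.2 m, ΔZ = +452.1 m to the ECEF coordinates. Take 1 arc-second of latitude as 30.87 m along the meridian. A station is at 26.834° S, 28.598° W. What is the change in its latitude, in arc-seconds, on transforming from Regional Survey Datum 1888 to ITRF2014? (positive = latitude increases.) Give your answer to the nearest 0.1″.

Δφ = 11.5″

sin φ = -0.451407, cos φ = 0.892318, sin λ = -0.478661, cos λ = 0.878000.
North component: ΔN = −sin φ cos λ·ΔX − sin φ sin λ·ΔY + cos φ·ΔZ = −(-0.451407)(0.878000)(-89.4) − (-0.451407)(-0.478661)(66.2) + (0.892318)(452.1) = 353.68 m.
1° of latitude spans 3600 × 30.87 = 111132 m, so Δφ = 353.68 / 111132 × 3600 = 11.457″.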